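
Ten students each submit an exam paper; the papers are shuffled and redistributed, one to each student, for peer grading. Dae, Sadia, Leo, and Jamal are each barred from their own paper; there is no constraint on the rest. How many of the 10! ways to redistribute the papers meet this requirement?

2399760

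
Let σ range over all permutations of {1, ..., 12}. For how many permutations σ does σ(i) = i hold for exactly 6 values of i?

244860

Choose which 6 of the 12 are fixed: C(12,6) = 924.
The remaining 6 must be deranged: !6 = 265.
Total: 924 × 265 = 244860.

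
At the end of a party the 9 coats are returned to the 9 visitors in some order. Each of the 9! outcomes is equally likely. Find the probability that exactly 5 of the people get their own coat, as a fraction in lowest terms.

1/320

Favorable outcomes: C(9,5)·!4 = 126·9 = 1134.
Total outcomes: 9! = 362880.
Probability = 1134/362880 = 1/320.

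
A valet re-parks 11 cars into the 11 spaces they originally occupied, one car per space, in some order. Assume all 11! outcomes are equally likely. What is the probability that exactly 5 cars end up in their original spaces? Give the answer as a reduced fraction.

Favorable outcomes: C(11,5)·!6 = 462·265 = 122430.
Total outcomes: 11! = 39916800.
Probability = 122430/39916800 = 53/17280.

53/17280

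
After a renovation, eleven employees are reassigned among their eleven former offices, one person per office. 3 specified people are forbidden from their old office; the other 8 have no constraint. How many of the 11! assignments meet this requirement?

30078720

Let A_j be the event that the j-th constrained one is fixed. By inclusion-exclusion over the 3 events:
Σ_{j=0}^{3} (-1)^j C(3,j)(11-j)!
= C(3,0)·11! - C(3,1)·10! + C(3,2)·9! - C(3,3)·8!
= 39916800 - 10886400 + 1088640 - 40320
= 30078720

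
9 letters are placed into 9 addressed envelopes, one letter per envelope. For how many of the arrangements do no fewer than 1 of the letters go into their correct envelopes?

Sum C(9,i)·!(9-i) for i = 1..9:
  i=1: C(9,1)·!8 = 9·14833 = 133497
  i=2: C(9,2)·!7 = 36·1854 = 66744
  i=3: C(9,3)·!6 = 84·265 = 22260
  i=4: C(9,4)·!5 = 126·44 = 5544
  i=5: C(9,5)·!4 = 126·9 = 1134
  i=6: C(9,6)·!3 = 84·2 = 168
  i=7: C(9,7)·!2 = 36·1 = 36
  i=8: C(9,8)·!1 = 9·0 = 0
  i=9: C(9,9)·!0 = 1·1 = 1
Total = 229384.

229384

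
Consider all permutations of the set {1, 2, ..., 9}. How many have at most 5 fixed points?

362675

# with exactly i fixed is C(9,i)·!(9-i); sum over i=0..5:
  i=0: C(9,0)·!9 = 1·133496 = 133496
  i=1: C(9,1)·!8 = 9·14833 = 133497
  i=2: C(9,2)·!7 = 36·1854 = 66744
  i=3: C(9,3)·!6 = 84·265 = 22260
  i=4: C(9,4)·!5 = 126·44 = 5544
  i=5: C(9,5)·!4 = 126·9 = 1134
Total = 362675.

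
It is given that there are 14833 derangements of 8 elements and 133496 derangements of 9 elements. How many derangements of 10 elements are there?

1334961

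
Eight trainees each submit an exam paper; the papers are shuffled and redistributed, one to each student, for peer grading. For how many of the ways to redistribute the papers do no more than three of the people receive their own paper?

# with exactly i fixed is C(8,i)·!(8-i); sum over i=0..3:
  i=0: C(8,0)·!8 = 1·14833 = 14833
  i=1: C(8,1)·!7 = 8·1854 = 14832
  i=2: C(8,2)·!6 = 28·265 = 7420
  i=3: C(8,3)·!5 = 56·44 = 2464
Total = 39549.

39549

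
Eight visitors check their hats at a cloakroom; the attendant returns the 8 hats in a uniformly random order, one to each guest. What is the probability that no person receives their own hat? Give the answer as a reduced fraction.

Favorable outcomes: !8 = 14833.
Total outcomes: 8! = 40320.
Probability = 14833/40320 = 2119/5760.

2119/5760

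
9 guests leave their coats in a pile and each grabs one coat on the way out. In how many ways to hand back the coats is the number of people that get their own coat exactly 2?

66744

Choose which 2 of the 9 are fixed: C(9,2) = 36.
The other 7 form a derangement: !7 = 1854.
Total: 36 × 1854 = 66744.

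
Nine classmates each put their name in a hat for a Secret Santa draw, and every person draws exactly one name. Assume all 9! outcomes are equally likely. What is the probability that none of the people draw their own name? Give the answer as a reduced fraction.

16687/45360

Favorable outcomes: !9 = 133496.
Total outcomes: 9! = 362880.
Probability = 133496/362880 = 16687/45360.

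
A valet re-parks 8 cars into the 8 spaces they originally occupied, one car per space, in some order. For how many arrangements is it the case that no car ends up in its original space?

Recurrence: !8 = 7·(!7 + !6).
!8 = 7·(1854 + 265) = 7·2119 = 14833

14833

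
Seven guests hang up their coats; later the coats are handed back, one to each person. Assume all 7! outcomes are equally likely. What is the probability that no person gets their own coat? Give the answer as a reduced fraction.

Favorable outcomes: !7 = 1854.
Total outcomes: 7! = 5040.
Probability = 1854/5040 = 103/280.

103/280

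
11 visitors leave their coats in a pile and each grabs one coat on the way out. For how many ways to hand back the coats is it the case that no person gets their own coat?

14684570

The subfactorial !11 = [11!/e] (nearest integer).
11! = 39916800, and 39916800/e ≈ 14684570.08, so !11 = 14684570.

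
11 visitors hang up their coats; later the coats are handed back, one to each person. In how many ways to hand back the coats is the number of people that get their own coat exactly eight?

Choose which 8 of the 11 are fixed: C(11,8) = 165.
The other 3 form a derangement: !3 = 2.
Total: 165 × 2 = 330.

330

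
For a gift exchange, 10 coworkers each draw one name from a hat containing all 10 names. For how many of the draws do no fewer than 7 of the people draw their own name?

286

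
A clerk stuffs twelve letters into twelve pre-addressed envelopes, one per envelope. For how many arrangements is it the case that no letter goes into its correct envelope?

176214841

Recurrence: !12 = 12·!11 + (-1)^12.
!12 = 12·14684570 + 1 = 176214841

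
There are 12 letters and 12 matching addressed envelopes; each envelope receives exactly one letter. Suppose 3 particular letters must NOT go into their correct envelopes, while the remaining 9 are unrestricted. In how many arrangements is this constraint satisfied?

369774720

Inclusion-exclusion on the 3 forbidden self-matches:
Σ_{j=0}^{3} (-1)^j C(3,j)(12-j)!
= C(3,0)·12! - C(3,1)·11! + C(3,2)·10! - C(3,3)·9!
= 479001600 - 119750400 + 10886400 - 362880
= 369774720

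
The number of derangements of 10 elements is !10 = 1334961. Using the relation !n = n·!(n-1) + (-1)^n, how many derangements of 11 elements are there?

14684570

!11 = 11·1334961 - 1 = 14684570.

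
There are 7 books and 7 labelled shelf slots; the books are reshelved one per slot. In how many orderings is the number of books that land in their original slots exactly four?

70

Pick the 4 fixed positions: C(7,4) = 35 ways.
The other 3 form a derangement: !3 = 2.
Total: 35 × 2 = 70.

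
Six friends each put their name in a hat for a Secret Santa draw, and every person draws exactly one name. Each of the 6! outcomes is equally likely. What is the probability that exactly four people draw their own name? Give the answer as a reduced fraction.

1/48

Favorable outcomes: C(6,4)·!2 = 15·1 = 15.
Total outcomes: 6! = 720.
Probability = 15/720 = 1/48.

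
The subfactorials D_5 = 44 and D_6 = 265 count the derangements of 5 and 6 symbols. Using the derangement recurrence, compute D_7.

D_7 = (7-1)·(D_6 + D_5) = 6·(265 + 44) = 6·309 = 1854.

1854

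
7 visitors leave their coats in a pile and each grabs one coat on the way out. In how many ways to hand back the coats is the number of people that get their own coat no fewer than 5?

# with exactly i fixed is C(7,i)·!(7-i); sum over i=5..7:
  i=5: C(7,5)·!2 = 21·1 = 21
  i=6: C(7,6)·!1 = 7·0 = 0
  i=7: C(7,7)·!0 = 1·1 = 1
Total = 22.

22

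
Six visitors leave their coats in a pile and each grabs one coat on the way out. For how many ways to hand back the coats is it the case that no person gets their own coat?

265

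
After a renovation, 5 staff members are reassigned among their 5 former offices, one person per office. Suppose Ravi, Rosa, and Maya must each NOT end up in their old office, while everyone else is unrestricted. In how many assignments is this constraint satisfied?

64

Let A_j be the event that the j-th constrained one is fixed. By inclusion-exclusion over the 3 events:
Σ_{j=0}^{3} (-1)^j C(3,j)(5-j)!
= C(3,0)·5! - C(3,1)·4! + C(3,2)·3! - C(3,3)·2!
= 120 - 72 + 18 - 2
= 64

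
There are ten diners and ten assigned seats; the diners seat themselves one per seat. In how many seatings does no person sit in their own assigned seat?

1334961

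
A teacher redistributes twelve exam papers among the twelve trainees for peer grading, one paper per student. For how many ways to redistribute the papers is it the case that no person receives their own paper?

176214841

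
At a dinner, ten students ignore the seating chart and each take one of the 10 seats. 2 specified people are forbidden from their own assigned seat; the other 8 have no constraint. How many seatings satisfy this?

2943360

Let A_j be the event that the j-th constrained one is fixed. By inclusion-exclusion over the 2 events:
Σ_{j=0}^{2} (-1)^j C(2,j)(10-j)!
= C(2,0)·10! - C(2,1)·9! + C(2,2)·8!
= 3628800 - 725760 + 40320
= 2943360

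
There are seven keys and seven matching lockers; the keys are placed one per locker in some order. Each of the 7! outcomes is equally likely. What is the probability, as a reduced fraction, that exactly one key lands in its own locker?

Favorable outcomes: C(7,1)·!6 = 7·265 = 1855.
Total outcomes: 7! = 5040.
Probability = 1855/5040 = 53/144.

53/144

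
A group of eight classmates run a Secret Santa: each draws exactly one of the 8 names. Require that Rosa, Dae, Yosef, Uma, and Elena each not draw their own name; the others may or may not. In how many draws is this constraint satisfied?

Let A_j be the event that the j-th constrained one is fixed. By inclusion-exclusion over the 5 events:
Σ_{j=0}^{5} (-1)^j C(5,j)(8-j)!
= C(5,0)·8! - C(5,1)·7! + C(5,2)·6! - C(5,3)·5! + C(5,4)·4! - C(5,5)·3!
= 40320 - 25200 + 7200 - 1200 + 120 - 6
= 21234

21234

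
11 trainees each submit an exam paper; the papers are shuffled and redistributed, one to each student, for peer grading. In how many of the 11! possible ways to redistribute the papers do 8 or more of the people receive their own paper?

# with exactly i fixed is C(11,i)·!(11-i); sum over i=8..11:
  i=8: C(11,8)·!3 = 165·2 = 330
  i=9: C(11,9)·!2 = 55·1 = 55
  i=10: C(11,10)·!1 = 11·0 = 0
  i=11: C(11,11)·!0 = 1·1 = 1
Total = 386.

386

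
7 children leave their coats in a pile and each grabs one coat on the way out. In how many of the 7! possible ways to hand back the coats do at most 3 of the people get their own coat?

# with exactly i fixed is C(7,i)·!(7-i); sum over i=0..3:
  i=0: C(7,0)·!7 = 1·1854 = 1854
  i=1: C(7,1)·!6 = 7·265 = 1855
  i=2: C(7,2)·!5 = 21·44 = 924
  i=3: C(7,3)·!4 = 35·9 = 315
Total = 4948.

4948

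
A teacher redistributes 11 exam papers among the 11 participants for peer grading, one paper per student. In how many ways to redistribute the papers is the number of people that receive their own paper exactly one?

Choose which one of the 11 is fixed: C(11,1) = 11.
The remaining 10 must be deranged: !10 = 1334961.
Total: 11 × 1334961 = 14684571.

14684571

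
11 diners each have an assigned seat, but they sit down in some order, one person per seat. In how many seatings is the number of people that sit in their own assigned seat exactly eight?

330

Choose which 8 of the 11 are fixed: C(11,8) = 165.
The other 3 form a derangement: !3 = 2.
Total: 165 × 2 = 330.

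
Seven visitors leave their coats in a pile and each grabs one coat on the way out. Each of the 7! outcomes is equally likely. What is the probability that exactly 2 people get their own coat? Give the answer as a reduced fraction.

Favorable outcomes: C(7,2)·!5 = 21·44 = 924.
Total outcomes: 7! = 5040.
Probability = 924/5040 = 11/60.

11/60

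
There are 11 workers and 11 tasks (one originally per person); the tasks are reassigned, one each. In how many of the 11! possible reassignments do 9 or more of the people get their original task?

56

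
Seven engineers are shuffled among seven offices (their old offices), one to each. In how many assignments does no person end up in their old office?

By inclusion-exclusion, !7 = Σ (-1)^k · 7!/k! for k=0..7
= 7! - 7!/1! + 7!/2! - 7!/3! + 7!/4! - 7!/5! + 7!/6! - 7!/7!
= 5040 - 5040 + 2520 - 840 + 210 - 42 + 7 - 1
= 1854

1854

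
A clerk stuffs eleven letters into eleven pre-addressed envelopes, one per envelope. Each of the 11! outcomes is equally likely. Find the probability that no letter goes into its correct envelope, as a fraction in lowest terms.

1468457/3991680

Favorable outcomes: !11 = 14684570.
Total outcomes: 11! = 39916800.
Probability = 14684570/39916800 = 1468457/3991680.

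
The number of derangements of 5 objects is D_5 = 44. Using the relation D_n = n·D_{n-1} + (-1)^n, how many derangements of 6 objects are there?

D_6 = 6·44 + 1 = 265.

265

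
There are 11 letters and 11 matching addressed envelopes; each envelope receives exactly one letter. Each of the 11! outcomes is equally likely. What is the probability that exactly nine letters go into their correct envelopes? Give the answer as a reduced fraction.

1/725760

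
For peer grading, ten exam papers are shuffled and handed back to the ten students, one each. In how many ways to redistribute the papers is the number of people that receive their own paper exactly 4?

Pick the 4 fixed positions: C(10,4) = 210 ways.
The other 6 form a derangement: !6 = 265.
Total: 210 × 265 = 55650.

55650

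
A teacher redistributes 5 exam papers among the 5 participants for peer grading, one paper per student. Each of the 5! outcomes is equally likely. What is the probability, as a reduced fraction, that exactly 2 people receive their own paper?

1/6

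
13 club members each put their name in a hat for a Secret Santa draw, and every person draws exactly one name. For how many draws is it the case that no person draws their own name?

By inclusion-exclusion, !13 = Σ (-1)^k · 13!/k! for k=0..13
= 13! - 13!/1! + 13!/2! - 13!/3! + 13!/4! - 13!/5! + 13!/6! - 13!/7! + 13!/8! - 13!/9! + 13!/10! - 13!/11! + 13!/12! - 13!/13!
= 6227020800 - 6227020800 + 3113510400 - 1037836800 + 259459200 - 51891840 + 8648640 - 1235520 + 154440 - 17160 + 1716 - 156 + 13 - 1
= 2290792932

2290792932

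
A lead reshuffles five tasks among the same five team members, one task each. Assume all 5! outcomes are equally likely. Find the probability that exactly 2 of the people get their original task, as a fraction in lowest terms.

Favorable outcomes: C(5,2)·!3 = 10·2 = 20.
Total outcomes: 5! = 120.
Probability = 20/120 = 1/6.

1/6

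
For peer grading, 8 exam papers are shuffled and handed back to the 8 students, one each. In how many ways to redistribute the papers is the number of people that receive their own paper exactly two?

7420

Choose which 2 of the 8 are fixed: C(8,2) = 28.
The other 6 form a derangement: !6 = 265.
Total: 28 × 265 = 7420.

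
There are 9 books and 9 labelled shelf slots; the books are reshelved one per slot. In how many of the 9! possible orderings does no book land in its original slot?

133496

The number of derangements of 9 is !9 = Σ_{k=0}^{9} (-1)^k·9!/k!
= 9! - 9!/1! + 9!/2! - 9!/3! + 9!/4! - 9!/5! + 9!/6! - 9!/7! + 9!/8! - 9!/9!
= 362880 - 362880 + 181440 - 60480 + 15120 - 3024 + 504 - 72 + 9 - 1
= 133496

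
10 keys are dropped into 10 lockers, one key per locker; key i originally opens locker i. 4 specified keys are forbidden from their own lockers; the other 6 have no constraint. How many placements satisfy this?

Let A_j be the event that the j-th constrained one is fixed. By inclusion-exclusion over the 4 events:
Σ_{j=0}^{4} (-1)^j C(4,j)(10-j)!
= C(4,0)·10! - C(4,1)·9! + C(4,2)·8! - C(4,3)·7! + C(4,4)·6!
= 3628800 - 1451520 + 241920 - 20160 + 720
= 2399760

2399760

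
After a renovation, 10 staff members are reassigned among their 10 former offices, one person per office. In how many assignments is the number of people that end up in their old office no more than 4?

Sum C(10,i)·!(10-i) for i = 0..4:
  i=0: C(10,0)·!10 = 1·1334961 = 1334961
  i=1: C(10,1)·!9 = 10·133496 = 1334960
  i=2: C(10,2)·!8 = 45·14833 = 667485
  i=3: C(10,3)·!7 = 120·1854 = 222480
  i=4: C(10,4)·!6 = 210·265 = 55650
Total = 3615536.

3615536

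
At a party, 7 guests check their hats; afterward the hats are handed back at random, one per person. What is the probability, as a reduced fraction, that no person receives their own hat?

103/280

Favorable outcomes: !7 = 1854.
Total outcomes: 7! = 5040.
Probability = 1854/5040 = 103/280.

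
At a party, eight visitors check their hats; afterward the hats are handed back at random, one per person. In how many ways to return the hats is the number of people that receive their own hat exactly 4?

Pick the 4 fixed positions: C(8,4) = 70 ways.
The other 4 form a derangement: !4 = 9.
Total: 70 × 9 = 630.

630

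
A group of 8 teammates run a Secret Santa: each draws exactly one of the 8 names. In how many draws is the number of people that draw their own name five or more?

141

Sum C(8,i)·!(8-i) for i = 5..8:
  i=5: C(8,5)·!3 = 56·2 = 112
  i=6: C(8,6)·!2 = 28·1 = 28
  i=7: C(8,7)·!1 = 8·0 = 0
  i=8: C(8,8)·!0 = 1·1 = 1
Total = 141.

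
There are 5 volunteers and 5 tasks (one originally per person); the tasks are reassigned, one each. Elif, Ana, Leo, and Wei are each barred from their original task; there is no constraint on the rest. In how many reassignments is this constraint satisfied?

53

Let A_j be the event that the j-th constrained one is fixed. By inclusion-exclusion over the 4 events:
Σ_{j=0}^{4} (-1)^j C(4,j)(5-j)!
= C(4,0)·5! - C(4,1)·4! + C(4,2)·3! - C(4,3)·2! + C(4,4)·1!
= 120 - 96 + 36 - 8 + 1
= 53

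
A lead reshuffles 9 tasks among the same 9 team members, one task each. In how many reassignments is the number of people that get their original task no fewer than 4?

6883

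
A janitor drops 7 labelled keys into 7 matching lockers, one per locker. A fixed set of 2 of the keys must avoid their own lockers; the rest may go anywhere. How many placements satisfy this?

Let A_j be the event that the j-th constrained one is fixed. By inclusion-exclusion over the 2 events:
Σ_{j=0}^{2} (-1)^j C(2,j)(7-j)!
= C(2,0)·7! - C(2,1)·6! + C(2,2)·5!
= 5040 - 1440 + 120
= 3720

3720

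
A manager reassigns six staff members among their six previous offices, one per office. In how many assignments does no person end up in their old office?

Use !n = (n-1)(!(n-1) + !(n-2)).
!6 = 5·(44 + 9) = 5·53 = 265

265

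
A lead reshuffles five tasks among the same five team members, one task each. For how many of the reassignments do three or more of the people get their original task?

11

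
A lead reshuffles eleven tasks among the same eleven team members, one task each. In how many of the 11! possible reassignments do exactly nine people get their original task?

55

Choose which 9 of the 11 are fixed: C(11,9) = 55.
The remaining 2 must be deranged: !2 = 1.
Total: 55 × 1 = 55.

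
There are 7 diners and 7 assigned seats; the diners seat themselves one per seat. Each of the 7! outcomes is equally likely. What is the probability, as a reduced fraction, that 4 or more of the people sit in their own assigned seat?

23/1260

Favorable outcomes: Σ_{i≥4} C(7,i)·!(7-i) = 35·2 + 21·1 + 7·0 + 1·1 = 92.
Total outcomes: 7! = 5040.
Probability = 92/5040 = 23/1260.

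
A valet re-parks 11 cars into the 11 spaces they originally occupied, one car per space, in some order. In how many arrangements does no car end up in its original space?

The number of derangements of 11 is !11 = Σ_{k=0}^{11} (-1)^k·11!/k!
= 11! - 11!/1! + 11!/2! - 11!/3! + 11!/4! - 11!/5! + 11!/6! - 11!/7! + 11!/8! - 11!/9! + 11!/10! - 11!/11!
= 39916800 - 39916800 + 19958400 - 6652800 + 1663200 - 332640 + 55440 - 7920 + 990 - 110 + 11 - 1
= 14684570

14684570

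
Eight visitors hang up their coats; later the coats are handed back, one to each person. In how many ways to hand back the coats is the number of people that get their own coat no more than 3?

39549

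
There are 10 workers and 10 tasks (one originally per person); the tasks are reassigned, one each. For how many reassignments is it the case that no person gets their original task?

By inclusion-exclusion, !10 = Σ (-1)^k · 10!/k! for k=0..10
= 10! - 10!/1! + 10!/2! - 10!/3! + 10!/4! - 10!/5! + 10!/6! - 10!/7! + 10!/8! - 10!/9! + 10!/10!
= 3628800 - 3628800 + 1814400 - 604800 + 151200 - 30240 + 5040 - 720 + 90 - 10 + 1
= 1334961

1334961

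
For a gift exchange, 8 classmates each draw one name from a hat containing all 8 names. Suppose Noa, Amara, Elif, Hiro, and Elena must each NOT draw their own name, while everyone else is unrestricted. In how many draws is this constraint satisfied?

Inclusion-exclusion on the 5 forbidden self-matches:
Σ_{j=0}^{5} (-1)^j C(5,j)(8-j)!
= C(5,0)·8! - C(5,1)·7! + C(5,2)·6! - C(5,3)·5! + C(5,4)·4! - C(5,5)·3!
= 40320 - 25200 + 7200 - 1200 + 120 - 6
= 21234

21234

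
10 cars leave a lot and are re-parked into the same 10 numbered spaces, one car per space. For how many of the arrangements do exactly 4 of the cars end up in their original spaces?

55650

Pick the 4 fixed positions: C(10,4) = 210 ways.
The other 6 form a derangement: !6 = 265.
Total: 210 × 265 = 55650.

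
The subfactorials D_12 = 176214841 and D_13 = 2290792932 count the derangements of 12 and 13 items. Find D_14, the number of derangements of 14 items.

32071101049

D_14 = (14-1)·(D_13 + D_12) = 13·(2290792932 + 176214841) = 13·2467007773 = 32071101049.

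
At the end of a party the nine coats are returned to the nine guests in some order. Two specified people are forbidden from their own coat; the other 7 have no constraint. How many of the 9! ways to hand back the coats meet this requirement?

287280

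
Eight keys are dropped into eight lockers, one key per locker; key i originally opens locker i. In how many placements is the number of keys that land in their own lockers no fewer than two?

10655

# with exactly i fixed is C(8,i)·!(8-i); sum over i=2..8:
  i=2: C(8,2)·!6 = 28·265 = 7420
  i=3: C(8,3)·!5 = 56·44 = 2464
  i=4: C(8,4)·!4 = 70·9 = 630
  i=5: C(8,5)·!3 = 56·2 = 112
  i=6: C(8,6)·!2 = 28·1 = 28
  i=7: C(8,7)·!1 = 8·0 = 0
  i=8: C(8,8)·!0 = 1·1 = 1
Total = 10655.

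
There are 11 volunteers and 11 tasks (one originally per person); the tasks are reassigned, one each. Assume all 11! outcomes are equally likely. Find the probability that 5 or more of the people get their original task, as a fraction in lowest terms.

Favorable outcomes: Σ_{i≥5} C(11,i)·!(11-i) = 462·265 + 462·44 + 330·9 + 165·2 + 55·1 + 11·0 + 1·1 = 146114.
Total outcomes: 11! = 39916800.
Probability = 146114/39916800 = 73057/19958400.

73057/19958400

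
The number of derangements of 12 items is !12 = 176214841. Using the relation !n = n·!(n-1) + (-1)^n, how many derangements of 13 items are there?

2290792932

!13 = 13·176214841 - 1 = 2290792932.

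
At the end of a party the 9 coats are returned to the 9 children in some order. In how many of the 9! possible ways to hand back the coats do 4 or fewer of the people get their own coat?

361541

Sum C(9,i)·!(9-i) for i = 0..4:
  i=0: C(9,0)·!9 = 1·133496 = 133496
  i=1: C(9,1)·!8 = 9·14833 = 133497
  i=2: C(9,2)·!7 = 36·1854 = 66744
  i=3: C(9,3)·!6 = 84·265 = 22260
  i=4: C(9,4)·!5 = 126·44 = 5544
Total = 361541.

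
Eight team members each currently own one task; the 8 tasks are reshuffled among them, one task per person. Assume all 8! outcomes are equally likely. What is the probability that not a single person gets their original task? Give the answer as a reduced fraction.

2119/5760

Favorable outcomes: !8 = 14833.
Total outcomes: 8! = 40320.
Probability = 14833/40320 = 2119/5760.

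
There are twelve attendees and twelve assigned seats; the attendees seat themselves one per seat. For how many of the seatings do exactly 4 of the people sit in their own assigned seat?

Choose which 4 of the 12 are fixed: C(12,4) = 495.
The remaining 8 must be deranged: !8 = 14833.
Total: 495 × 14833 = 7342335.

7342335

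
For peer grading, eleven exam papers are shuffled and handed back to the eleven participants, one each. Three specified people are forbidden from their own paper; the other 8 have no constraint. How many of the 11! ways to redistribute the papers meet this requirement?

30078720

Inclusion-exclusion on the 3 forbidden self-matches:
Σ_{j=0}^{3} (-1)^j C(3,j)(11-j)!
= C(3,0)·11! - C(3,1)·10! + C(3,2)·9! - C(3,3)·8!
= 39916800 - 10886400 + 1088640 - 40320
= 30078720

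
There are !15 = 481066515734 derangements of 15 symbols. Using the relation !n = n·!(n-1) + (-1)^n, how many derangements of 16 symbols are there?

!16 = 16·481066515734 + 1 = 7697064251745.

7697064251745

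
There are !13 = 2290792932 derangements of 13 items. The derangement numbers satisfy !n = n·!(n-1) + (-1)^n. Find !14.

!14 = 14·2290792932 + 1 = 32071101049.

32071101049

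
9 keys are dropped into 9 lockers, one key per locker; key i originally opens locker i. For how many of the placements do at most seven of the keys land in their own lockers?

# with exactly i fixed is C(9,i)·!(9-i); sum over i=0..7:
  i=0: C(9,0)·!9 = 1·133496 = 133496
  i=1: C(9,1)·!8 = 9·14833 = 133497
  i=2: C(9,2)·!7 = 36·1854 = 66744
  i=3: C(9,3)·!6 = 84·265 = 22260
  i=4: C(9,4)·!5 = 126·44 = 5544
  i=5: C(9,5)·!4 = 126·9 = 1134
  i=6: C(9,6)·!3 = 84·2 = 168
  i=7: C(9,7)·!2 = 36·1 = 36
Total = 362879.

362879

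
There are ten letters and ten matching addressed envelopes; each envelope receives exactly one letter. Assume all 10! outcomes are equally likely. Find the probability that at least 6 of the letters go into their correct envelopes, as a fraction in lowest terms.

Favorable outcomes: Σ_{i≥6} C(10,i)·!(10-i) = 210·9 + 120·2 + 45·1 + 10·0 + 1·1 = 2176.
Total outcomes: 10! = 3628800.
Probability = 2176/3628800 = 17/28350.

17/28350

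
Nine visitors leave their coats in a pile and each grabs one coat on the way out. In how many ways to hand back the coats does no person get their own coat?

133496

The number of derangements of 9 is !9 = Σ_{k=0}^{9} (-1)^k·9!/k!
= 9! - 9!/1! + 9!/2! - 9!/3! + 9!/4! - 9!/5! + 9!/6! - 9!/7! + 9!/8! - 9!/9!
= 362880 - 362880 + 181440 - 60480 + 15120 - 3024 + 504 - 72 + 9 - 1
= 133496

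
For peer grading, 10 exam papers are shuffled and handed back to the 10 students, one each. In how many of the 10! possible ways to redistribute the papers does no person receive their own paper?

1334961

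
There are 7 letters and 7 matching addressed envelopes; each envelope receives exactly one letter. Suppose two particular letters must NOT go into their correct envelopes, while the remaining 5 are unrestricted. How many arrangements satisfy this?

3720

Let A_j be the event that the j-th constrained one is fixed. By inclusion-exclusion over the 2 events:
Σ_{j=0}^{2} (-1)^j C(2,j)(7-j)!
= C(2,0)·7! - C(2,1)·6! + C(2,2)·5!
= 5040 - 1440 + 120
= 3720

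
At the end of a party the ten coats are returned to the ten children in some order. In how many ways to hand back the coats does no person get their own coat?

Recurrence: !10 = 10·!9 + (-1)^10.
!10 = 10·133496 + 1 = 1334961

1334961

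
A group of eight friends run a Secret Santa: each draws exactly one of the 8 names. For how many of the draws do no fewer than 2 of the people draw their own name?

10655

Sum C(8,i)·!(8-i) for i = 2..8:
  i=2: C(8,2)·!6 = 28·265 = 7420
  i=3: C(8,3)·!5 = 56·44 = 2464
  i=4: C(8,4)·!4 = 70·9 = 630
  i=5: C(8,5)·!3 = 56·2 = 112
  i=6: C(8,6)·!2 = 28·1 = 28
  i=7: C(8,7)·!1 = 8·0 = 0
  i=8: C(8,8)·!0 = 1·1 = 1
Total = 10655.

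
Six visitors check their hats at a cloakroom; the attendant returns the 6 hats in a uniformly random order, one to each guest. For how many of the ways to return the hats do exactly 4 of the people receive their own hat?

15

Pick the 4 fixed positions: C(6,4) = 15 ways.
The other 2 form a derangement: !2 = 1.
Total: 15 × 1 = 15.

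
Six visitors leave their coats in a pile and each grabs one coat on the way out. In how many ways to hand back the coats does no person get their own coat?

265

Use !n = (n-1)(!(n-1) + !(n-2)).
!6 = 5·(44 + 9) = 5·53 = 265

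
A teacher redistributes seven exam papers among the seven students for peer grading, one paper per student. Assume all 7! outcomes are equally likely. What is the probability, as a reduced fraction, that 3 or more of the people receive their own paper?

Favorable outcomes: Σ_{i≥3} C(7,i)·!(7-i) = 35·9 + 35·2 + 21·1 + 7·0 + 1·1 = 407.
Total outcomes: 7! = 5040.
Probability = 407/5040 = 407/5040.

407/5040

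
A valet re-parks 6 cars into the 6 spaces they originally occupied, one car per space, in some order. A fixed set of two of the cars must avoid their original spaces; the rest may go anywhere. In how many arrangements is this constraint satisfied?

504

Inclusion-exclusion on the 2 forbidden self-matches:
Σ_{j=0}^{2} (-1)^j C(2,j)(6-j)!
= C(2,0)·6! - C(2,1)·5! + C(2,2)·4!
= 720 - 240 + 24
= 504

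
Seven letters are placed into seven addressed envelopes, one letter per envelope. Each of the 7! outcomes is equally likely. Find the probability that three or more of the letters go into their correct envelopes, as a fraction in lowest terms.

407/5040

Favorable outcomes: Σ_{i≥3} C(7,i)·!(7-i) = 35·9 + 35·2 + 21·1 + 7·0 + 1·1 = 407.
Total outcomes: 7! = 5040.
Probability = 407/5040 = 407/5040.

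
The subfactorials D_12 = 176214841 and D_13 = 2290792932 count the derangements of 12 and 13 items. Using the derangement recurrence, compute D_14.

D_14 = (14-1)·(D_13 + D_12) = 13·(2290792932 + 176214841) = 13·2467007773 = 32071101049.

32071101049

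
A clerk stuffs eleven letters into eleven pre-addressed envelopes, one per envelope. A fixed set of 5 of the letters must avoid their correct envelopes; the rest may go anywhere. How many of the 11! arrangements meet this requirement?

25022880

Inclusion-exclusion on the 5 forbidden self-matches:
Σ_{j=0}^{5} (-1)^j C(5,j)(11-j)!
= C(5,0)·11! - C(5,1)·10! + C(5,2)·9! - C(5,3)·8! + C(5,4)·7! - C(5,5)·6!
= 39916800 - 18144000 + 3628800 - 403200 + 25200 - 720
= 25022880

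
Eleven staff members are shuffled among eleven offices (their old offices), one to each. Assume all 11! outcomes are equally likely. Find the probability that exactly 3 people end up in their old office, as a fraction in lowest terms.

Favorable outcomes: C(11,3)·!8 = 165·14833 = 2447445.
Total outcomes: 11! = 39916800.
Probability = 2447445/39916800 = 2119/34560.

2119/34560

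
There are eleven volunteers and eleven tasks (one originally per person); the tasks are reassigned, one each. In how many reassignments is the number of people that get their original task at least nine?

# with exactly i fixed is C(11,i)·!(11-i); sum over i=9..11:
  i=9: C(11,9)·!2 = 55·1 = 55
  i=10: C(11,10)·!1 = 11·0 = 0
  i=11: C(11,11)·!0 = 1·1 = 1
Total = 56.

56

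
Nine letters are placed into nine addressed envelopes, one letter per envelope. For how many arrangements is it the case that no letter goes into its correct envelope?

The subfactorial !9 = [9!/e] (nearest integer).
9! = 362880, and 362880/e ≈ 133496.09, so !9 = 133496.

133496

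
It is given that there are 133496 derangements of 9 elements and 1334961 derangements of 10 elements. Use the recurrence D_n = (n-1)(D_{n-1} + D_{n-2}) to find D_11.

14684570

D_11 = (11-1)·(D_10 + D_9) = 10·(1334961 + 133496) = 10·1468457 = 14684570.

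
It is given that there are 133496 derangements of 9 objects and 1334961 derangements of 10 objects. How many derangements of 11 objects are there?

14684570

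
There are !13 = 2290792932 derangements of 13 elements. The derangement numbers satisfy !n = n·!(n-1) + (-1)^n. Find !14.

32071101049

!14 = 14·2290792932 + 1 = 32071101049.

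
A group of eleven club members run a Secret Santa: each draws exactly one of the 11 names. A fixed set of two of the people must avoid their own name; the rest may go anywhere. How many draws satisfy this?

Inclusion-exclusion on the 2 forbidden self-matches:
Σ_{j=0}^{2} (-1)^j C(2,j)(11-j)!
= C(2,0)·11! - C(2,1)·10! + C(2,2)·9!
= 39916800 - 7257600 + 362880
= 33022080

33022080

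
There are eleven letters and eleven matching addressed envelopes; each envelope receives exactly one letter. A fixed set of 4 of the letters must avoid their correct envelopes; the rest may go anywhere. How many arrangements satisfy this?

27422640

Inclusion-exclusion on the 4 forbidden self-matches:
Σ_{j=0}^{4} (-1)^j C(4,j)(11-j)!
= C(4,0)·11! - C(4,1)·10! + C(4,2)·9! - C(4,3)·8! + C(4,4)·7!
= 39916800 - 14515200 + 2177280 - 161280 + 5040
= 27422640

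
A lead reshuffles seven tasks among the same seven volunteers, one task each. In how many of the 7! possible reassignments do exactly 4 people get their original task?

70

Pick the 4 fixed positions: C(7,4) = 35 ways.
The other 3 form a derangement: !3 = 2.
Total: 35 × 2 = 70.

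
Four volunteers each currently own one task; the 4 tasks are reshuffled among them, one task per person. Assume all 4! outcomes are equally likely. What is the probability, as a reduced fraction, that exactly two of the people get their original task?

Favorable outcomes: C(4,2)·!2 = 6·1 = 6.
Total outcomes: 4! = 24.
Probability = 6/24 = 1/4.

1/4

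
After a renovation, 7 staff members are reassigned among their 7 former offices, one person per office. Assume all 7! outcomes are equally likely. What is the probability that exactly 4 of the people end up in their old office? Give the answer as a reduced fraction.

Favorable outcomes: C(7,4)·!3 = 35·2 = 70.
Total outcomes: 7! = 5040.
Probability = 70/5040 = 1/72.

1/72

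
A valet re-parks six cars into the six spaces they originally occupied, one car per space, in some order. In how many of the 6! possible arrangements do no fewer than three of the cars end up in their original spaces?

# with exactly i fixed is C(6,i)·!(6-i); sum over i=3..6:
  i=3: C(6,3)·!3 = 20·2 = 40
  i=4: C(6,4)·!2 = 15·1 = 15
  i=5: C(6,5)·!1 = 6·0 = 0
  i=6: C(6,6)·!0 = 1·1 = 1
Total = 56.

56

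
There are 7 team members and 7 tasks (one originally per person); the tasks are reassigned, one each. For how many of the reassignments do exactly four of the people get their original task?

70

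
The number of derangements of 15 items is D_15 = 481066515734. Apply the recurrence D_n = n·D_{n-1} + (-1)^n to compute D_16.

7697064251745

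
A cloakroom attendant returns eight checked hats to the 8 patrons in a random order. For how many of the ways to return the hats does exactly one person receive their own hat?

14832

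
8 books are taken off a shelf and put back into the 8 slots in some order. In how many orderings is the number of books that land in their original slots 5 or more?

# with exactly i fixed is C(8,i)·!(8-i); sum over i=5..8:
  i=5: C(8,5)·!3 = 56·2 = 112
  i=6: C(8,6)·!2 = 28·1 = 28
  i=7: C(8,7)·!1 = 8·0 = 0
  i=8: C(8,8)·!0 = 1·1 = 1
Total = 141.

141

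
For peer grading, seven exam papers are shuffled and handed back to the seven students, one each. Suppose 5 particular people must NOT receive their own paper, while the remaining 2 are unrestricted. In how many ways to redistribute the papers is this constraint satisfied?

Let A_j be the event that the j-th constrained one is fixed. By inclusion-exclusion over the 5 events:
Σ_{j=0}^{5} (-1)^j C(5,j)(7-j)!
= C(5,0)·7! - C(5,1)·6! + C(5,2)·5! - C(5,3)·4! + C(5,4)·3! - C(5,5)·2!
= 5040 - 3600 + 1200 - 240 + 30 - 2
= 2428

2428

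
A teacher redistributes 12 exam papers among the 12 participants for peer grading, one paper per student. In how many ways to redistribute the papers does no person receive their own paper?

176214841

Recurrence: !12 = 11·(!11 + !10).
!12 = 11·(14684570 + 1334961) = 11·16019531 = 176214841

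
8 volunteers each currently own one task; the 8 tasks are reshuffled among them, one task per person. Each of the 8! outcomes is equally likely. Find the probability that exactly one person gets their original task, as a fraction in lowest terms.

103/280

Favorable outcomes: C(8,1)·!7 = 8·1854 = 14832.
Total outcomes: 8! = 40320.
Probability = 14832/40320 = 103/280.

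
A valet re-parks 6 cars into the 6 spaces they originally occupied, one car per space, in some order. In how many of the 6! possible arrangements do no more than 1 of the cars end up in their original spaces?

Sum C(6,i)·!(6-i) for i = 0..1:
  i=0: C(6,0)·!6 = 1·265 = 265
  i=1: C(6,1)·!5 = 6·44 = 264
Total = 529.

529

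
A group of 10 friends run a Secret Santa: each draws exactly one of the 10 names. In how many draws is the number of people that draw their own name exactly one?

1334960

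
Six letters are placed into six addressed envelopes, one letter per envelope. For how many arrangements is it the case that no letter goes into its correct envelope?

265

The subfactorial !6 = [6!/e] (nearest integer).
6! = 720, and 720/e ≈ 264.87, so !6 = 265.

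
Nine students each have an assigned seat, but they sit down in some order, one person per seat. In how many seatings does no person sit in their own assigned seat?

The subfactorial !9 = [9!/e] (nearest integer).
9! = 362880, and 362880/e ≈ 133496.09, so !9 = 133496.

133496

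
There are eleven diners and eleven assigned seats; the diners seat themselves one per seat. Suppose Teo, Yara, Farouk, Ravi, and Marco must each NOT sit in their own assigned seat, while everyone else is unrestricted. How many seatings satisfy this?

Inclusion-exclusion on the 5 forbidden self-matches:
Σ_{j=0}^{5} (-1)^j C(5,j)(11-j)!
= C(5,0)·11! - C(5,1)·10! + C(5,2)·9! - C(5,3)·8! + C(5,4)·7! - C(5,5)·6!
= 39916800 - 18144000 + 3628800 - 403200 + 25200 - 720
= 25022880

25022880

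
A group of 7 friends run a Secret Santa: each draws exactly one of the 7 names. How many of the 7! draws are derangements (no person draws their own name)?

The number of derangements of 7 is !7 = Σ_{k=0}^{7} (-1)^k·7!/k!
= 7! - 7!/1! + 7!/2! - 7!/3! + 7!/4! - 7!/5! + 7!/6! - 7!/7!
= 5040 - 5040 + 2520 - 840 + 210 - 42 + 7 - 1
= 1854

1854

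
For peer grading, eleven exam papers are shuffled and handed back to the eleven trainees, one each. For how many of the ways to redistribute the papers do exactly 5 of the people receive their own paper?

Choose which 5 of the 11 are fixed: C(11,5) = 462.
The remaining 6 must be deranged: !6 = 265.
Total: 462 × 265 = 122430.

122430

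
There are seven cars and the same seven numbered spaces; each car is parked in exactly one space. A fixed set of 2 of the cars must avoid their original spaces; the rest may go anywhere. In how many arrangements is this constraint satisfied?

Inclusion-exclusion on the 2 forbidden self-matches:
Σ_{j=0}^{2} (-1)^j C(2,j)(7-j)!
= C(2,0)·7! - C(2,1)·6! + C(2,2)·5!
= 5040 - 1440 + 120
= 3720

3720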